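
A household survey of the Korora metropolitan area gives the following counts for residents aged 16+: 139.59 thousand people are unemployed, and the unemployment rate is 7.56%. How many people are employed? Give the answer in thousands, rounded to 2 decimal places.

Labor force = U / u = 139.59 / 0.0756 ≈ 1,846.43 thousand.
Employed = labor force − unemployed = 1,846.43 − 139.59 = 1,706.84 thousand.

About 1,706.84 thousand are employed.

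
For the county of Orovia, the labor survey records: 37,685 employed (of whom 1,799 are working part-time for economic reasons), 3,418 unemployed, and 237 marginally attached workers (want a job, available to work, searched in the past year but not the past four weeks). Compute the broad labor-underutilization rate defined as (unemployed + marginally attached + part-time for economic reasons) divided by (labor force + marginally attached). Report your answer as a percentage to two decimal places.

Labor force = 37,685 + 3,418 = 41,103.
Numerator = 3,418 + 237 + 1,799 = 5,454.
Denominator = 41,103 + 237 = 41,340.
Broad rate = 5,454 / 41,340 = 13.19%.

Broad underutilization rate ≈ 13.19%.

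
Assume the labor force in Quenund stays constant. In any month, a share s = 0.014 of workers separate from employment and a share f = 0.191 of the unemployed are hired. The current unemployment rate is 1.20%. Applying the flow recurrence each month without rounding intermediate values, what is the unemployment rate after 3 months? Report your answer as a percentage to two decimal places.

Unemployment rate after three months ≈ 4.00%.

With a fixed labor force, u_{t+1} = u_t + s·(1−u_t) − f·u_t = u_t·(1−s−f) + s.
Here 1−s−f = 0.795 and s = 0.014.
u_1 = 0.012000 × 0.795 + 0.014 = 0.023540.
u_2 = 0.023540 × 0.795 + 0.014 = 0.032714.
u_3 = 0.032714 × 0.795 + 0.014 = 0.040008.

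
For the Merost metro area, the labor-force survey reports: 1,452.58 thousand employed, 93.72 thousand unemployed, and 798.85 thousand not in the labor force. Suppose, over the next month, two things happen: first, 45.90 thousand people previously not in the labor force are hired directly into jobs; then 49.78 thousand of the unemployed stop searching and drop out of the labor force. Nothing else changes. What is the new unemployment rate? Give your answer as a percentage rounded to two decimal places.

New unemployment rate ≈ 2.85%.

Initially, labor force = 1,452.58 + 93.72 = 1,546.30 thousand, so u = 93.72/1,546.30 = 6.06%.
After the first change, employed and labor force both rise by 45.90; unemployed unchanged → E = 1,498.48, U = 93.72, labor force = 1,592.20 thousand.
After the second change, unemployed and labor force both fall by 49.78 → E = 1,498.48, U = 43.94, labor force = 1,542.42 thousand.
New unemployment rate = 43.94 / 1,542.42 = 2.85%.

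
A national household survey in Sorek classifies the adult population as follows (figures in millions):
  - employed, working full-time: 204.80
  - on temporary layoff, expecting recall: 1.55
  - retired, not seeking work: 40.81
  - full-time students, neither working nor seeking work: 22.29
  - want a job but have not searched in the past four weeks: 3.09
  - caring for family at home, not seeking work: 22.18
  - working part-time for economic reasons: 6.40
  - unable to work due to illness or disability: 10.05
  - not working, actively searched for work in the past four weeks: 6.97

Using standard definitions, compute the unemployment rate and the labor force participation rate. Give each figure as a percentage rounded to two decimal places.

Employed = 204.80 + 6.40 = 211.20 million (anyone who worked, including part-time for economic reasons, counts as employed).
Unemployed = 1.55 + 6.97 = 8.52 million (jobless and actively searching, or on temporary layoff).
Labor force = 211.20 + 8.52 = 219.72 million.
Not in labor force = 40.81 + 22.29 + 3.09 + 22.18 + 10.05 = 98.42 million (those not working and not actively searching are outside the labor force — including those who want a job but have given up searching).
Civilian working-age population = 219.72 + 98.42 = 318.14 million.
Unemployment rate = 8.52 / 219.72 = 3.88%.
Labor force participation rate = 219.72 / 318.14 = 69.06%.

Unemployment rate ≈ 3.88%; labor force participation rate ≈ 69.06%.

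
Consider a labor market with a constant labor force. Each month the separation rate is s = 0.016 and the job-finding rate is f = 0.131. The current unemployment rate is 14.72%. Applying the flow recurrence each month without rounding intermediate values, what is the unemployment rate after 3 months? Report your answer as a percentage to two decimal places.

With a fixed labor force, u_{t+1} = u_t + s·(1−u_t) − f·u_t = u_t·(1−s−f) + s.
Here 1−s−f = 0.853 and s = 0.016.
u_1 = 0.147200 × 0.853 + 0.016 = 0.141562.
u_2 = 0.141562 × 0.853 + 0.016 = 0.136752.
u_3 = 0.136752 × 0.853 + 0.016 = 0.132649.

Unemployment rate after three months ≈ 13.26%.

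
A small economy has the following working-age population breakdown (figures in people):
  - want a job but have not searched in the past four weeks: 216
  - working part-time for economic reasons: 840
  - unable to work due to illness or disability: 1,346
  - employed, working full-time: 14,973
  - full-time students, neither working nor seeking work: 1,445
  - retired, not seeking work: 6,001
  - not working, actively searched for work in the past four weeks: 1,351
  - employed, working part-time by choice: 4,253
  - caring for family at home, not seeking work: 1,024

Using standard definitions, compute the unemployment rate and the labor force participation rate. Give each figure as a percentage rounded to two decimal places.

Employed = 840 + 14,973 + 4,253 = 20,066 (anyone who worked, including part-time for economic reasons, counts as employed).
Unemployed = 1,351.
Labor force = 20,066 + 1,351 = 21,417.
Not in labor force = 216 + 1,346 + 1,445 + 6,001 + 1,024 = 10,032 (those not working and not actively searching are outside the labor force — including those who want a job but have given up searching).
Civilian working-age population = 21,417 + 10,032 = 31,449.
Unemployment rate = 1,351 / 21,417 = 6.31%.
Labor force participation rate = 21,417 / 31,449 = 68.10%.

Unemployment rate ≈ 6.31%; labor force participation rate ≈ 68.10%.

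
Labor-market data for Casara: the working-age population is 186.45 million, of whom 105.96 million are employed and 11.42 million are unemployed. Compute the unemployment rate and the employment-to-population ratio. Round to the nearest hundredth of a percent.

Labor force = employed + unemployed = 105.96 + 11.42 = 117.38 million.
Unemployment rate = 11.42 / 117.38 = 9.73%.
Employment-population ratio = 105.96 / 186.45 = 56.83%.

Unemployment rate ≈ 9.73%; employment-population ratio ≈ 56.83%.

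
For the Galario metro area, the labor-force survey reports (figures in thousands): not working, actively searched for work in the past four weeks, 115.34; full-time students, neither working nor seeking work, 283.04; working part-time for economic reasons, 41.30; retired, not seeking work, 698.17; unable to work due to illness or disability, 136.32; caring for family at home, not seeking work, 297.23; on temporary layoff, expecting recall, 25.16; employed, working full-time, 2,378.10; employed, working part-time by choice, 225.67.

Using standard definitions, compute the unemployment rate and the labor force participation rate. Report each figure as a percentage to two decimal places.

Employed = 41.30 + 2,378.10 + 225.67 = 2,645.07 thousand (anyone who worked, including part-time for economic reasons, counts as employed).
Unemployed = 115.34 + 25.16 = 140.50 thousand (jobless and actively searching, or on temporary layoff).
Labor force = 2,645.07 + 140.50 = 2,785.57 thousand.
Not in labor force = 283.04 + 698.17 + 136.32 + 297.23 = 1,414.76 thousand (those not working and not actively searching are outside the labor force).
Civilian working-age population = 2,785.57 + 1,414.76 = 4,200.33 thousand.
Unemployment rate = 140.50 / 2,785.57 = 5.04%.
Labor force participation rate = 2,785.57 / 4,200.33 = 66.32%.

Unemployment rate ≈ 5.04%; labor force participation rate ≈ 66.32%.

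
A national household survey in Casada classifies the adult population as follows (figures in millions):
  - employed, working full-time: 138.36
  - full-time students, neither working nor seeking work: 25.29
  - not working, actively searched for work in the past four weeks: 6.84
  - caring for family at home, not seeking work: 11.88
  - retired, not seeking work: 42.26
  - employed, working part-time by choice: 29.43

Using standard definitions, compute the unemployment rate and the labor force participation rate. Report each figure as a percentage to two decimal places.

Unemployment rate ≈ 3.92%; labor force participation rate ≈ 68.74%.

Employed = 138.36 + 29.43 = 167.79 million.
Unemployed = 6.84 million.
Labor force = 167.79 + 6.84 = 174.63 million.
Not in labor force = 25.29 + 11.88 + 42.26 = 79.43 million (those not working and not actively searching are outside the labor force).
Civilian working-age population = 174.63 + 79.43 = 254.06 million.
Unemployment rate = 6.84 / 174.63 = 3.92%.
Labor force participation rate = 174.63 / 254.06 = 68.74%.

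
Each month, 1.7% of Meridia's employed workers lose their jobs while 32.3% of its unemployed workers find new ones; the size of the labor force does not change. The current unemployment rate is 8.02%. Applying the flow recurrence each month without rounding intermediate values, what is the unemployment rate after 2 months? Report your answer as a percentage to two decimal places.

With a fixed labor force, u_{t+1} = u_t + s·(1−u_t) − f·u_t = u_t·(1−s−f) + s.
Here 1−s−f = 0.660 and s = 0.017.
u_1 = 0.080200 × 0.660 + 0.017 = 0.069932.
u_2 = 0.069932 × 0.660 + 0.017 = 0.063155.

Unemployment rate after two months ≈ 6.32%.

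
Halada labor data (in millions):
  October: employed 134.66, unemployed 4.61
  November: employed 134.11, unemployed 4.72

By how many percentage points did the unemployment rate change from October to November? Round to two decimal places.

The unemployment rate changed by +0.09 percentage points.

October: labor force = 134.66 + 4.61 = 139.27; u = 4.61/139.27 = 3.31%.
November: labor force = 134.11 + 4.72 = 138.83; u = 4.72/138.83 = 3.40%.
Change = 3.40% − 3.31% = +0.09 pp.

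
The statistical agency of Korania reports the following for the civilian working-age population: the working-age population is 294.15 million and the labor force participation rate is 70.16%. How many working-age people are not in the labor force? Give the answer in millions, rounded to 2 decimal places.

About 87.77 million are not in the labor force.

Share not in the labor force = 1 − 0.7016 = 0.2984.
Not in labor force = 0.2984 × 294.15 ≈ 87.77 million.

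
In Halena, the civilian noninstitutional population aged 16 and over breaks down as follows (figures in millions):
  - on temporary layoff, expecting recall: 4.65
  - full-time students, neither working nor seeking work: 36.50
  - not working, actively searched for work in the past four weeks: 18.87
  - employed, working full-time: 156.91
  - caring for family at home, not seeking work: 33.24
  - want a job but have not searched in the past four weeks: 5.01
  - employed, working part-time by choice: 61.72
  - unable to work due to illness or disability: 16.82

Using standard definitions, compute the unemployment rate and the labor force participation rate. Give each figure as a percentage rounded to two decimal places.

Unemployment rate ≈ 9.71%; labor force participation rate ≈ 72.56%.

Employed = 156.91 + 61.72 = 218.63 million.
Unemployed = 4.65 + 18.87 = 23.52 million (jobless and actively searching, or on temporary layoff).
Labor force = 218.63 + 23.52 = 242.15 million.
Not in labor force = 36.50 + 33.24 + 5.01 + 16.82 = 91.57 million (those not working and not actively searching are outside the labor force — including those who want a job but have given up searching).
Civilian working-age population = 242.15 + 91.57 = 333.72 million.
Unemployment rate = 23.52 / 242.15 = 9.71%.
Labor force participation rate = 242.15 / 333.72 = 72.56%.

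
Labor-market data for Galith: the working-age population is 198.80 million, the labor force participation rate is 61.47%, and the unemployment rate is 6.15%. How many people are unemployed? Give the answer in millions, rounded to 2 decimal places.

Labor force = 0.6147 × 198.80 = 122.20 million.
Unemployed = 0.0615 × 122.20 ≈ 7.52 million.

About 7.52 million are unemployed.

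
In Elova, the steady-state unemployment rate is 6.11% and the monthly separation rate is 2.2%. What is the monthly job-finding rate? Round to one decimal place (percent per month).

From u* = s/(s+f): f = s·(1−u)/u.
f = 2.2 × (1 − 0.0611) / 0.0611 = 2.0656 / 0.0611 ≈ 33.8% per month.

Job-finding rate ≈ 33.8% per month.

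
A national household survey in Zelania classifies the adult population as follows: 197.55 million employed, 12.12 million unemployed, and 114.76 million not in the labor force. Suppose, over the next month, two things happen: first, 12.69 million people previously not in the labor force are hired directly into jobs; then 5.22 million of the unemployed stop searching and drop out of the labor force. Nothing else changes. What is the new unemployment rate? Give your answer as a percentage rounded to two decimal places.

Initially, labor force = 197.55 + 12.12 = 209.67 million, so u = 12.12/209.67 = 5.78%.
After the first change, employed and labor force both rise by 12.69; unemployed unchanged → E = 210.24, U = 12.12, labor force = 222.36 million.
After the second change, unemployed and labor force both fall by 5.22 → E = 210.24, U = 6.90, labor force = 217.14 million.
New unemployment rate = 6.90 / 217.14 = 3.18%.

New unemployment rate ≈ 3.18%.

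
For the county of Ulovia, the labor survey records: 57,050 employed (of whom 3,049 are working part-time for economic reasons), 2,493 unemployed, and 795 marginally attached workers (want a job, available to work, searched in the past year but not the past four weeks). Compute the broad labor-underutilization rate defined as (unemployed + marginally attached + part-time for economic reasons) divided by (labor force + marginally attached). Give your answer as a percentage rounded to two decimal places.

Broad underutilization rate ≈ 10.50%.

Labor force = 57,050 + 2,493 = 59,543.
Numerator = 2,493 + 795 + 3,049 = 6,337.
Denominator = 59,543 + 795 = 60,338.
Broad rate = 6,337 / 60,338 = 10.50%.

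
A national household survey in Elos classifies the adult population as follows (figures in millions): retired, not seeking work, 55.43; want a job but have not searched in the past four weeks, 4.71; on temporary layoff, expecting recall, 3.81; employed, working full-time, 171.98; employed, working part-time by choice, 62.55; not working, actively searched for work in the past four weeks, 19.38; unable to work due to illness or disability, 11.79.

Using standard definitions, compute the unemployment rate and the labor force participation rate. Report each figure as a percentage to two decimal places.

Unemployment rate ≈ 9.00%; labor force participation rate ≈ 78.18%.

Employed = 171.98 + 62.55 = 234.53 million.
Unemployed = 3.81 + 19.38 = 23.19 million (jobless and actively searching, or on temporary layoff).
Labor force = 234.53 + 23.19 = 257.72 million.
Not in labor force = 55.43 + 4.71 + 11.79 = 71.93 million (those not working and not actively searching are outside the labor force — including those who want a job but have given up searching).
Civilian working-age population = 257.72 + 71.93 = 329.65 million.
Unemployment rate = 23.19 / 257.72 = 9.00%.
Labor force participation rate = 257.72 / 329.65 = 78.18%.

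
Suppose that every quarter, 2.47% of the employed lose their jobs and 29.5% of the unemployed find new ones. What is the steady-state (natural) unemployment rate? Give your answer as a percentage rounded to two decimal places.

At steady state the flows balance: s·E = f·U, so U/(E+U) = s/(s+f).
u* = 2.47 / (2.47 + 29.5) = 2.47 / 31.97 = 7.73%.

Steady-state unemployment rate ≈ 7.73%.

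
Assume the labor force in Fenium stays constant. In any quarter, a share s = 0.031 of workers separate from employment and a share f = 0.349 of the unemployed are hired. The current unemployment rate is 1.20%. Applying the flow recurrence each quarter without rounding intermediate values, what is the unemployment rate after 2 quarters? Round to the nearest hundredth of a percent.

Unemployment rate after two quarters ≈ 5.48%.

With a fixed labor force, u_{t+1} = u_t + s·(1−u_t) − f·u_t = u_t·(1−s−f) + s.
Here 1−s−f = 0.620 and s = 0.031.
u_1 = 0.012000 × 0.620 + 0.031 = 0.038440.
u_2 = 0.038440 × 0.620 + 0.031 = 0.054833.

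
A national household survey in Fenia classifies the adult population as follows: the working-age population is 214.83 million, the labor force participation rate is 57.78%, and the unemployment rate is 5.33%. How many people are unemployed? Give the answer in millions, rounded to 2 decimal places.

Labor force = 0.5778 × 214.83 = 124.13 million.
Unemployed = 0.0533 × 124.13 ≈ 6.62 million.

About 6.62 million are unemployed.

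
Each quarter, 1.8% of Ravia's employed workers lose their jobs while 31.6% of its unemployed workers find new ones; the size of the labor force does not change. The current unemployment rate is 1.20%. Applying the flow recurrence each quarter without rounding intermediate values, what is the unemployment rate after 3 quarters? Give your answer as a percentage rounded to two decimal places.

With a fixed labor force, u_{t+1} = u_t + s·(1−u_t) − f·u_t = u_t·(1−s−f) + s.
Here 1−s−f = 0.666 and s = 0.018.
u_1 = 0.012000 × 0.666 + 0.018 = 0.025992.
u_2 = 0.025992 × 0.666 + 0.018 = 0.035311.
u_3 = 0.035311 × 0.666 + 0.018 = 0.041517.

Unemployment rate after three quarters ≈ 4.15%.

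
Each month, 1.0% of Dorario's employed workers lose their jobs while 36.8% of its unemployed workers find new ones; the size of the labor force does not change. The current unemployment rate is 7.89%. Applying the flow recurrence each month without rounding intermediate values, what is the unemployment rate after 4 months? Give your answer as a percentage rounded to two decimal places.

With a fixed labor force, u_{t+1} = u_t + s·(1−u_t) − f·u_t = u_t·(1−s−f) + s.
Here 1−s−f = 0.622 and s = 0.010.
u_1 = 0.078900 × 0.622 + 0.010 = 0.059076.
u_2 = 0.059076 × 0.622 + 0.010 = 0.046745.
u_3 = 0.046745 × 0.622 + 0.010 = 0.039075.
u_4 = 0.039075 × 0.622 + 0.010 = 0.034305.

Unemployment rate after four months ≈ 3.43%.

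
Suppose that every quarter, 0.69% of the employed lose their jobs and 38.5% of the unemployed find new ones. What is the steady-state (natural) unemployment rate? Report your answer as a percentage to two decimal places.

At steady state the flows balance: s·E = f·U, so U/(E+U) = s/(s+f).
u* = 0.69 / (0.69 + 38.5) = 0.69 / 39.19 = 1.76%.

Steady-state unemployment rate ≈ 1.76%.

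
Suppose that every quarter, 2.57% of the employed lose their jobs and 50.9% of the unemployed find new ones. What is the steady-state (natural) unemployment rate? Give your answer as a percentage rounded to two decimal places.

At steady state the flows balance: s·E = f·U, so U/(E+U) = s/(s+f).
u* = 2.57 / (2.57 + 50.9) = 2.57 / 53.47 = 4.81%.

Steady-state unemployment rate ≈ 4.81%.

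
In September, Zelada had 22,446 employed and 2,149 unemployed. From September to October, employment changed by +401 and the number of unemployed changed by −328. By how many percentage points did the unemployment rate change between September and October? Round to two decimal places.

The unemployment rate changed by −1.36 percentage points.

September: labor force = 22,446 + 2,149 = 24,595; u = 2,149/24,595 = 8.74%.
October: labor force = 22,847 + 1,821 = 24,668; u = 1,821/24,668 = 7.38%.
Change = 7.38% − 8.74% = −1.36 pp.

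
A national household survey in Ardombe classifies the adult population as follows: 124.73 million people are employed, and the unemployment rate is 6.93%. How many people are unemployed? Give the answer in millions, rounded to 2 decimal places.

About 9.29 million are unemployed.

Let U be the number unemployed. The labor force is E + U, and U/(E+U) = 0.0693.
So U = 0.0693 × 124.73 / (1 − 0.0693) = 8.6438 / 0.9307 ≈ 9.29 million.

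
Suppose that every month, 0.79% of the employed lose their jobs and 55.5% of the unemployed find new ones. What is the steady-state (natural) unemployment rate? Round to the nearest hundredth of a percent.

Steady-state unemployment rate ≈ 1.40%.

At steady state the flows balance: s·E = f·U, so U/(E+U) = s/(s+f).
u* = 0.79 / (0.79 + 55.5) = 0.79 / 56.29 = 1.40%.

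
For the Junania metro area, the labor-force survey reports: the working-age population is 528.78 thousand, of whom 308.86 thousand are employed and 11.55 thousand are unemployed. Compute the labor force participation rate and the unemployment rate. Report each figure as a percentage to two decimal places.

Labor force = employed + unemployed = 308.86 + 11.55 = 320.41 thousand.
Unemployment rate = 11.55 / 320.41 = 3.60%.
Labor force participation rate = 320.41 / 528.78 = 60.59%.

Labor force participation rate ≈ 60.59%; unemployment rate ≈ 3.60%.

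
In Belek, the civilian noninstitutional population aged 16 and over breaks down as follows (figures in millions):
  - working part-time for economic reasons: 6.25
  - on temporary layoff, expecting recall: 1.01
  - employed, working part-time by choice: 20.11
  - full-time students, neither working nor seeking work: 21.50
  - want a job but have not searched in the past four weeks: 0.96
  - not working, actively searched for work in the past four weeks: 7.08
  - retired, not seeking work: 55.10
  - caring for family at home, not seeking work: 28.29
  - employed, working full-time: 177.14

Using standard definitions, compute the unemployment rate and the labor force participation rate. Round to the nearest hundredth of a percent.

Employed = 6.25 + 20.11 + 177.14 = 203.50 million (anyone who worked, including part-time for economic reasons, counts as employed).
Unemployed = 1.01 + 7.08 = 8.09 million (jobless and actively searching, or on temporary layoff).
Labor force = 203.50 + 8.09 = 211.59 million.
Not in labor force = 21.50 + 0.96 + 55.10 + 28.29 = 105.85 million (those not working and not actively searching are outside the labor force — including those who want a job but have given up searching).
Civilian working-age population = 211.59 + 105.85 = 317.44 million.
Unemployment rate = 8.09 / 211.59 = 3.82%.
Labor force participation rate = 211.59 / 317.44 = 66.66%.

Unemployment rate ≈ 3.82%; labor force participation rate ≈ 66.66%.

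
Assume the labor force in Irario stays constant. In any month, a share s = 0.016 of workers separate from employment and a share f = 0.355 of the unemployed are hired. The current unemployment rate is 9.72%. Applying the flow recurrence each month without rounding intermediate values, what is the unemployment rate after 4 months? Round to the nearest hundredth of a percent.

With a fixed labor force, u_{t+1} = u_t + s·(1−u_t) − f·u_t = u_t·(1−s−f) + s.
Here 1−s−f = 0.629 and s = 0.016.
u_1 = 0.097200 × 0.629 + 0.016 = 0.077139.
u_2 = 0.077139 × 0.629 + 0.016 = 0.064520.
u_3 = 0.064520 × 0.629 + 0.016 = 0.056583.
u_4 = 0.056583 × 0.629 + 0.016 = 0.051591.

Unemployment rate after four months ≈ 5.16%.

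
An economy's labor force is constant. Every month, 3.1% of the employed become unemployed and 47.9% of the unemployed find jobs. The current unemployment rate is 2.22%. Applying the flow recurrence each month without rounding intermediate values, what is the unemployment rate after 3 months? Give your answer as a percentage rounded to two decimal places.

Unemployment rate after three months ≈ 5.62%.

With a fixed labor force, u_{t+1} = u_t + s·(1−u_t) − f·u_t = u_t·(1−s−f) + s.
Here 1−s−f = 0.490 and s = 0.031.
u_1 = 0.022200 × 0.490 + 0.031 = 0.041878.
u_2 = 0.041878 × 0.490 + 0.031 = 0.051520.
u_3 = 0.051520 × 0.490 + 0.031 = 0.056245.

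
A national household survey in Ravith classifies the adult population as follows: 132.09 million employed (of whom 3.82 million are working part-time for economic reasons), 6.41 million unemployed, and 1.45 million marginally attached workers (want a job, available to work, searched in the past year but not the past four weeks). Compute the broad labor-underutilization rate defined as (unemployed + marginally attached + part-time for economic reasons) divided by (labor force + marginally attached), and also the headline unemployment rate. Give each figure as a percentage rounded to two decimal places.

Labor force = 132.09 + 6.41 = 138.50 million.
Numerator = 6.41 + 1.45 + 3.82 = 11.68 million.
Denominator = 138.50 + 1.45 = 139.95 million.
Broad rate = 11.68 / 139.95 = 8.35%.
Headline unemployment rate = 6.41 / 138.50 = 4.63%.

Broad underutilization rate ≈ 8.35%; headline unemployment rate ≈ 4.63%.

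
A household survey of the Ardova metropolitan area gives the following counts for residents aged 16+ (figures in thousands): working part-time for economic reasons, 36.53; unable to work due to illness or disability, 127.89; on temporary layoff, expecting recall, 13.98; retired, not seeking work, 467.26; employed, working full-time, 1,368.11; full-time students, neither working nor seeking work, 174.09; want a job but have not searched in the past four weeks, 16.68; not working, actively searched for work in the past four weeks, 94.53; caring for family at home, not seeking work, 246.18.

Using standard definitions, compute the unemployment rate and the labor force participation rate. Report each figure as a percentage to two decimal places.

Employed = 36.53 + 1,368.11 = 1,404.64 thousand (anyone who worked, including part-time for economic reasons, counts as employed).
Unemployed = 13.98 + 94.53 = 108.51 thousand (jobless and actively searching, or on temporary layoff).
Labor force = 1,404.64 + 108.51 = 1,513.15 thousand.
Not in labor force = 127.89 + 467.26 + 174.09 + 16.68 + 246.18 = 1,032.10 thousand (those not working and not actively searching are outside the labor force — including those who want a job but have given up searching).
Civilian working-age population = 1,513.15 + 1,032.10 = 2,545.25 thousand.
Unemployment rate = 108.51 / 1,513.15 = 7.17%.
Labor force participation rate = 1,513.15 / 2,545.25 = 59.45%.

Unemployment rate ≈ 7.17%; labor force participation rate ≈ 59.45%.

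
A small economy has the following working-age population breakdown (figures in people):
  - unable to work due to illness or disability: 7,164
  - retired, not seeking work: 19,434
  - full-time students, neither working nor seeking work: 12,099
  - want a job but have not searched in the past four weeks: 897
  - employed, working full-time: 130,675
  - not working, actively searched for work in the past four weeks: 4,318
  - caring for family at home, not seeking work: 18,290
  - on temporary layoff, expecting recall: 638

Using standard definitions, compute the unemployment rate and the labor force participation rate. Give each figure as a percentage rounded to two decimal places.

Employed = 130,675.
Unemployed = 4,318 + 638 = 4,956 (jobless and actively searching, or on temporary layoff).
Labor force = 130,675 + 4,956 = 135,631.
Not in labor force = 7,164 + 19,434 + 12,099 + 897 + 18,290 = 57,884 (those not working and not actively searching are outside the labor force — including those who want a job but have given up searching).
Civilian working-age population = 135,631 + 57,884 = 193,515.
Unemployment rate = 4,956 / 135,631 = 3.65%.
Labor force participation rate = 135,631 / 193,515 = 70.09%.

Unemployment rate ≈ 3.65%; labor force participation rate ≈ 70.09%.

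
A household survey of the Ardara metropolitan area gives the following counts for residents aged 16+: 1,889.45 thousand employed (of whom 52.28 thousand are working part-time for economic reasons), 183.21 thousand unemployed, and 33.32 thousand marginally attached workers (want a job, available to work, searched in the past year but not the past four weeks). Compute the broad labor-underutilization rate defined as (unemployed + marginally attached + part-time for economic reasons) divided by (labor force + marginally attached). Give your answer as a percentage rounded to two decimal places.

Labor force = 1,889.45 + 183.21 = 2,072.66 thousand.
Numerator = 183.21 + 33.32 + 52.28 = 268.81 thousand.
Denominator = 2,072.66 + 33.32 = 2,105.98 thousand.
Broad rate = 268.81 / 2,105.98 = 12.76%.

Broad underutilization rate ≈ 12.76%.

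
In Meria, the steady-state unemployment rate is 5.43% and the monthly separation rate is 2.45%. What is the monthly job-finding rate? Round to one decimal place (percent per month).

Job-finding rate ≈ 42.7% per month.

From u* = s/(s+f): f = s·(1−u)/u.
f = 2.45 × (1 − 0.0543) / 0.0543 = 2.3170 / 0.0543 ≈ 42.7% per month.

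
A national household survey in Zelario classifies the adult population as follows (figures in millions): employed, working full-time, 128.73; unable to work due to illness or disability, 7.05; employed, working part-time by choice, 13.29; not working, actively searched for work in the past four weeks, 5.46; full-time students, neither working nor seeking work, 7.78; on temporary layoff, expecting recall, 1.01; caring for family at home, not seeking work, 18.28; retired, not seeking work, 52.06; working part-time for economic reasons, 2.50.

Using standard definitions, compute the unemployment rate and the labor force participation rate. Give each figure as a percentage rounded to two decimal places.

Employed = 128.73 + 13.29 + 2.50 = 144.52 million (anyone who worked, including part-time for economic reasons, counts as employed).
Unemployed = 5.46 + 1.01 = 6.47 million (jobless and actively searching, or on temporary layoff).
Labor force = 144.52 + 6.47 = 150.99 million.
Not in labor force = 7.05 + 7.78 + 18.28 + 52.06 = 85.17 million (those not working and not actively searching are outside the labor force).
Civilian working-age population = 150.99 + 85.17 = 236.16 million.
Unemployment rate = 6.47 / 150.99 = 4.29%.
Labor force participation rate = 150.99 / 236.16 = 63.94%.

Unemployment rate ≈ 4.29%; labor force participation rate ≈ 63.94%.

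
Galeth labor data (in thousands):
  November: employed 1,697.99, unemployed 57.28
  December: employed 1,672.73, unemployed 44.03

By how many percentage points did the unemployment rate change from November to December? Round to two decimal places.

November: labor force = 1,697.99 + 57.28 = 1,755.27; u = 57.28/1,755.27 = 3.26%.
December: labor force = 1,672.73 + 44.03 = 1,716.76; u = 44.03/1,716.76 = 2.56%.
Change = 2.56% − 3.26% = −0.70 pp.

The unemployment rate changed by −0.70 percentage points.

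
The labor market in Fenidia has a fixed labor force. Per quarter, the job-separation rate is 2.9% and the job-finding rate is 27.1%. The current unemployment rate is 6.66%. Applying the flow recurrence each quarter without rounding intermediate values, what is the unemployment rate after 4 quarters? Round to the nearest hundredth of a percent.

With a fixed labor force, u_{t+1} = u_t + s·(1−u_t) − f·u_t = u_t·(1−s−f) + s.
Here 1−s−f = 0.700 and s = 0.029.
u_1 = 0.066600 × 0.700 + 0.029 = 0.075620.
u_2 = 0.075620 × 0.700 + 0.029 = 0.081934.
u_3 = 0.081934 × 0.700 + 0.029 = 0.086354.
u_4 = 0.086354 × 0.700 + 0.029 = 0.089448.

Unemployment rate after four quarters ≈ 8.94%.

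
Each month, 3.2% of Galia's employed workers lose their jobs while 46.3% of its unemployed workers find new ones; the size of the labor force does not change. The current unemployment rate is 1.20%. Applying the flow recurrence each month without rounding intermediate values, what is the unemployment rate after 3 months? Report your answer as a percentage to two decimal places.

Unemployment rate after three months ≈ 5.79%.

With a fixed labor force, u_{t+1} = u_t + s·(1−u_t) − f·u_t = u_t·(1−s−f) + s.
Here 1−s−f = 0.505 and s = 0.032.
u_1 = 0.012000 × 0.505 + 0.032 = 0.038060.
u_2 = 0.038060 × 0.505 + 0.032 = 0.051220.
u_3 = 0.051220 × 0.505 + 0.032 = 0.057866.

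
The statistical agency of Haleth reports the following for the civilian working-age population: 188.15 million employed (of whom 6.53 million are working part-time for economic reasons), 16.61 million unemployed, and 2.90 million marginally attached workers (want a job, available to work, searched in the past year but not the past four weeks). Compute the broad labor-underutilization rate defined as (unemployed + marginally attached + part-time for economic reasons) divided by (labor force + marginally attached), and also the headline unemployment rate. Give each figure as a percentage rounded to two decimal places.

Broad underutilization rate ≈ 12.54%; headline unemployment rate ≈ 8.11%.

Labor force = 188.15 + 16.61 = 204.76 million.
Numerator = 16.61 + 2.90 + 6.53 = 26.04 million.
Denominator = 204.76 + 2.90 = 207.66 million.
Broad rate = 26.04 / 207.66 = 12.54%.
Headline unemployment rate = 16.61 / 204.76 = 8.11%.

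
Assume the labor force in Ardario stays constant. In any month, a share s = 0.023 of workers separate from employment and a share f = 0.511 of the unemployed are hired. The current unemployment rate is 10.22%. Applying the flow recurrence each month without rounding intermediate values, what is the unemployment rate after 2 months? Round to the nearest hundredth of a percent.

With a fixed labor force, u_{t+1} = u_t + s·(1−u_t) − f·u_t = u_t·(1−s−f) + s.
Here 1−s−f = 0.466 and s = 0.023.
u_1 = 0.102200 × 0.466 + 0.023 = 0.070625.
u_2 = 0.070625 × 0.466 + 0.023 = 0.055911.

Unemployment rate after two months ≈ 5.59%.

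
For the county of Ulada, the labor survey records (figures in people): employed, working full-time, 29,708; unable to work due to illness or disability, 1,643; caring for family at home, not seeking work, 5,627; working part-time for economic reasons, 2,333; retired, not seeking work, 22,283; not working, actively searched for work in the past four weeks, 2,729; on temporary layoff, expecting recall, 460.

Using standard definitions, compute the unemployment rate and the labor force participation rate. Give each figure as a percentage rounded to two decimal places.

Employed = 29,708 + 2,333 = 32,041 (anyone who worked, including part-time for economic reasons, counts as employed).
Unemployed = 2,729 + 460 = 3,189 (jobless and actively searching, or on temporary layoff).
Labor force = 32,041 + 3,189 = 35,230.
Not in labor force = 1,643 + 5,627 + 22,283 = 29,553 (those not working and not actively searching are outside the labor force).
Civilian working-age population = 35,230 + 29,553 = 64,783.
Unemployment rate = 3,189 / 35,230 = 9.05%.
Labor force participation rate = 35,230 / 64,783 = 54.38%.

Unemployment rate ≈ 9.05%; labor force participation rate ≈ 54.38%.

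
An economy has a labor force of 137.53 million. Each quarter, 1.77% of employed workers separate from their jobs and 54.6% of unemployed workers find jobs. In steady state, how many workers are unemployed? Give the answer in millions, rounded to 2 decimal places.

About 4.32 million are unemployed in steady state.

Steady-state unemployment rate u* = s/(s+f) = 1.77/(1.77+54.6) = 0.031400.
Unemployed = u* × labor force = 0.031400 × 137.53 ≈ 4.32 million.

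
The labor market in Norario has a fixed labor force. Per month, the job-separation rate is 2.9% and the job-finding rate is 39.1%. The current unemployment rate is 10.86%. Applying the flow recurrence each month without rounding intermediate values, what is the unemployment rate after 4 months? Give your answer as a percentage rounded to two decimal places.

With a fixed labor force, u_{t+1} = u_t + s·(1−u_t) − f·u_t = u_t·(1−s−f) + s.
Here 1−s−f = 0.580 and s = 0.029.
u_1 = 0.108600 × 0.580 + 0.029 = 0.091988.
u_2 = 0.091988 × 0.580 + 0.029 = 0.082353.
u_3 = 0.082353 × 0.580 + 0.029 = 0.076765.
u_4 = 0.076765 × 0.580 + 0.029 = 0.073524.

Unemployment rate after four months ≈ 7.35%.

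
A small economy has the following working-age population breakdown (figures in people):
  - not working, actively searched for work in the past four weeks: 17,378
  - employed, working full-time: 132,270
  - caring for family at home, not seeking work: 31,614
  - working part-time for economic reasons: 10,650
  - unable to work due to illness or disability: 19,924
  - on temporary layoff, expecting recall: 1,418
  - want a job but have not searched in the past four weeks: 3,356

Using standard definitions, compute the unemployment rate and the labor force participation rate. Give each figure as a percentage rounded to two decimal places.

Employed = 132,270 + 10,650 = 142,920 (anyone who worked, including part-time for economic reasons, counts as employed).
Unemployed = 17,378 + 1,418 = 18,796 (jobless and actively searching, or on temporary layoff).
Labor force = 142,920 + 18,796 = 161,716.
Not in labor force = 31,614 + 19,924 + 3,356 = 54,894 (those not working and not actively searching are outside the labor force — including those who want a job but have given up searching).
Civilian working-age population = 161,716 + 54,894 = 216,610.
Unemployment rate = 18,796 / 161,716 = 11.62%.
Labor force participation rate = 161,716 / 216,610 = 74.66%.

Unemployment rate ≈ 11.62%; labor force participation rate ≈ 74.66%.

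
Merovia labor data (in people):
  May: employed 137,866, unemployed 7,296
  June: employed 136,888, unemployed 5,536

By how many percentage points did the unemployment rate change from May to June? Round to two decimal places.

May: labor force = 137,866 + 7,296 = 145,162; u = 7,296/145,162 = 5.03%.
June: labor force = 136,888 + 5,536 = 142,424; u = 5,536/142,424 = 3.89%.
Change = 3.89% − 5.03% = −1.14 pp.

The unemployment rate changed by −1.14 percentage points.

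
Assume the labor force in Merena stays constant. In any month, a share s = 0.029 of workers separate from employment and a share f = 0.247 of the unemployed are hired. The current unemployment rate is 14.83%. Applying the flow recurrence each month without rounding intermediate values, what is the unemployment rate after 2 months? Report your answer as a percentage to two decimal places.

Unemployment rate after two months ≈ 12.77%.

With a fixed labor force, u_{t+1} = u_t + s·(1−u_t) − f·u_t = u_t·(1−s−f) + s.
Here 1−s−f = 0.724 and s = 0.029.
u_1 = 0.148300 × 0.724 + 0.029 = 0.136369.
u_2 = 0.136369 × 0.724 + 0.029 = 0.127731.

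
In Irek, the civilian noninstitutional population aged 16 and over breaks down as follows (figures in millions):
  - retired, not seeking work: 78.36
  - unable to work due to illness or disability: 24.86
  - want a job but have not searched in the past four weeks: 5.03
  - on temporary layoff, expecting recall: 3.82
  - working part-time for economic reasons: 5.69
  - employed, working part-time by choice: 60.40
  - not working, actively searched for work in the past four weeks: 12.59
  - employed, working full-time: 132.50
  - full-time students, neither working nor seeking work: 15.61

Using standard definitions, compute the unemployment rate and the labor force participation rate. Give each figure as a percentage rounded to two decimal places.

Unemployment rate ≈ 7.63%; labor force participation rate ≈ 63.45%.

Employed = 5.69 + 60.40 + 132.50 = 198.59 million (anyone who worked, including part-time for economic reasons, counts as employed).
Unemployed = 3.82 + 12.59 = 16.41 million (jobless and actively searching, or on temporary layoff).
Labor force = 198.59 + 16.41 = 215.00 million.
Not in labor force = 78.36 + 24.86 + 5.03 + 15.61 = 123.86 million (those not working and not actively searching are outside the labor force — including those who want a job but have given up searching).
Civilian working-age population = 215.00 + 123.86 = 338.86 million.
Unemployment rate = 16.41 / 215.00 = 7.63%.
Labor force participation rate = 215.00 / 338.86 = 63.45%.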